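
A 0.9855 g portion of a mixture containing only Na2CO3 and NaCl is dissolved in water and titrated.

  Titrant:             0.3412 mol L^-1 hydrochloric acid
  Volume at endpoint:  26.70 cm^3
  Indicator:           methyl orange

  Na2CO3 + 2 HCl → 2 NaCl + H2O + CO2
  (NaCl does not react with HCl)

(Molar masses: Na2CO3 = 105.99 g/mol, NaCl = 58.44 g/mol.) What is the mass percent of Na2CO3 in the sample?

48.99 %

n(HCl) = 0.02670 × 0.3412 = 9.110 × 10^-3 mol
Let x = n(Na2CO3), y = n(NaCl).
Titrant: 2x = 9.110 × 10^-3;  mass: 105.99x + 58.44y = 0.9855
Solving, x = 4.555 × 10^-3 mol, y = 8.602 × 10^-3 mol
mass of Na2CO3 = 4.555 × 10^-3 × 105.99 = 0.4828 g
% Na2CO3 = 0.4828 / 0.9855 × 100 = 48.99 %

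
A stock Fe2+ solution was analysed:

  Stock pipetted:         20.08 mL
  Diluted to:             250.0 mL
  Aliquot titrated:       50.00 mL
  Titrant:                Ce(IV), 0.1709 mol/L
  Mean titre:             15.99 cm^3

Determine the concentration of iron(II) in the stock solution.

Ce^4+ + Fe^2+ → Ce^3+ + Fe^3+
n(Ce4+) = 0.01599 × 0.1709 = 2.733 × 10^-3 mol
n(Fe2+) in the aliquot = 2.733 × 10^-3 mol (1:1 ratio)
[Fe2+]_dilute = 2.733 × 10^-3 / 0.05000 = 0.05465 mol/L
Dilution factor = 250.0 / 20.08 = 12.45
[Fe2+]_stock = 0.05465 × 12.45 = 0.6805 mol/L

0.6805 mol/L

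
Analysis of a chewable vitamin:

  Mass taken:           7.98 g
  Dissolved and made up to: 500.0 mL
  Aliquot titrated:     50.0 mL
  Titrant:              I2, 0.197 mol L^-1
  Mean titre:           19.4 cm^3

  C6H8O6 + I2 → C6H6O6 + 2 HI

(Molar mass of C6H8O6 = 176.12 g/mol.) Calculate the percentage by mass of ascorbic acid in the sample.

n(I2) per titration = 0.0194 × 0.197 = 3.82 × 10^-3 mol
n(C6H8O6) in each aliquot = 3.82 × 10^-3 mol (1:1 ratio)
n(C6H8O6) in the whole flask = 3.82 × 10^-3 × 500.0/50.0 = 0.0382 mol
mass of C6H8O6 = 0.0382 × 176.12 = 6.73 g
% C6H8O6 = 6.73 / 7.98 × 100 = 84.3 %

84.3 %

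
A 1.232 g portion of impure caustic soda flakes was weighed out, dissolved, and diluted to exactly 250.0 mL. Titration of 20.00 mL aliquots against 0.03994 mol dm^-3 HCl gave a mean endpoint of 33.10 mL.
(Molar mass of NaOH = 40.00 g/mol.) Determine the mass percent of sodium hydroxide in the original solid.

NaOH + HCl → NaCl + H2O
n(HCl) per titration = 0.03310 × 0.03994 = 1.322 × 10^-3 mol
n(NaOH) in each aliquot = 1.322 × 10^-3 mol (1:1 ratio)
n(NaOH) in the whole flask = 1.322 × 10^-3 × 250.0/20.00 = 0.01653 mol
mass of NaOH = 0.01653 × 40.00 = 0.6610 g
% NaOH = 0.6610 / 1.232 × 100 = 53.65 %

53.65 %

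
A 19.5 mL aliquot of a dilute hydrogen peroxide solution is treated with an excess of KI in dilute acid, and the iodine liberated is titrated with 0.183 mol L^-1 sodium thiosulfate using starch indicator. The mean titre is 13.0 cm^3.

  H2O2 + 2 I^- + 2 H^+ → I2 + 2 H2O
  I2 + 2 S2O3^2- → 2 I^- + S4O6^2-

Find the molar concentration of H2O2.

0.0610 mol/L

n(S2O3^2-) = 0.0130 × 0.183 = 2.38 × 10^-3 mol
n(I2) = n(S2O3^2-)/2 = 1.19 × 10^-3 mol
n(H2O2) in the aliquot = 1.19 × 10^-3 mol (1:1 ratio)
[H2O2] = 1.19 × 10^-3 / 0.0195 = 0.0610 mol/L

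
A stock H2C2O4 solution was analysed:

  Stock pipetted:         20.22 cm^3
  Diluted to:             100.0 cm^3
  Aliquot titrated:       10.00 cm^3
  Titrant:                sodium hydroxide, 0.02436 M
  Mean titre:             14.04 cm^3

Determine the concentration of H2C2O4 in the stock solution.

0.08457 M

H2C2O4 + 2 NaOH → Na2C2O4 + 2 H2O
n(NaOH) = 0.01404 × 0.02436 = 3.420 × 10^-4 mol
From the 1:2 ratio, n(H2C2O4) in the aliquot = 1/2 × 3.420 × 10^-4 = 1.710 × 10^-4 mol
[H2C2O4]_dilute = 1.710 × 10^-4 / 0.01000 = 0.01710 mol/L
Dilution factor = 100.0 / 20.22 = 4.946
[H2C2O4]_stock = 0.01710 × 4.946 = 0.08457 mol/L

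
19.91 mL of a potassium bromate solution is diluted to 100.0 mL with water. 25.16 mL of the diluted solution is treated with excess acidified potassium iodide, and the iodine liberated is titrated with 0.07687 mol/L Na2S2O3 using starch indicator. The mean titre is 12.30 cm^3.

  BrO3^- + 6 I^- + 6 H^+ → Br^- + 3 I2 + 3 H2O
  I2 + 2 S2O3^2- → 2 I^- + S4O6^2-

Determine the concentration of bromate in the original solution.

0.03146 mol/L

n(S2O3^2-) = 0.01230 × 0.07687 = 9.455 × 10^-4 mol
n(I2) = n(S2O3^2-)/2 = 4.728 × 10^-4 mol
From the 1:3 ratio, n(BrO3^-) in the aliquot = 1/3 × 4.728 × 10^-4 = 1.576 × 10^-4 mol
[BrO3^-]_dilute = 1.576 × 10^-4 / 0.02516 = 0.006263 mol/L
[BrO3^-]_original = 0.006263 × 100.0/19.91 = 0.03146 mol/L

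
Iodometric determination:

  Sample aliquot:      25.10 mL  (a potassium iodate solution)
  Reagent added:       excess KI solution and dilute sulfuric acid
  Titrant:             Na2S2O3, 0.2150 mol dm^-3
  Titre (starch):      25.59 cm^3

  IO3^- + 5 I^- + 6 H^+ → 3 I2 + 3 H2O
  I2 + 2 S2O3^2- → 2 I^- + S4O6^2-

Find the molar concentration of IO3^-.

0.03653 mol/L

n(S2O3^2-) = 0.02559 × 0.2150 = 5.502 × 10^-3 mol
n(I2) = n(S2O3^2-)/2 = 2.751 × 10^-3 mol
From the 1:3 ratio, n(IO3^-) in the aliquot = 1/3 × 2.751 × 10^-3 = 9.170 × 10^-4 mol
[IO3^-] = 9.170 × 10^-4 / 0.02510 = 0.03653 mol/L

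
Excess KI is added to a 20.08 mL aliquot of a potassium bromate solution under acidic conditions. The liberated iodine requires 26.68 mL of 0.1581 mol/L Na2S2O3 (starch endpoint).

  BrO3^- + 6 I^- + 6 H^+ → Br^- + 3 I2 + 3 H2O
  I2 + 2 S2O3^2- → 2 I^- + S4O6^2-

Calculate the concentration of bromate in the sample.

0.03501 mol/L

n(S2O3^2-) = 0.02668 × 0.1581 = 4.218 × 10^-3 mol
n(I2) = n(S2O3^2-)/2 = 2.109 × 10^-3 mol
From the 1:3 ratio, n(BrO3^-) in the aliquot = 1/3 × 2.109 × 10^-3 = 7.030 × 10^-4 mol
[BrO3^-] = 7.030 × 10^-4 / 0.02008 = 0.03501 mol/L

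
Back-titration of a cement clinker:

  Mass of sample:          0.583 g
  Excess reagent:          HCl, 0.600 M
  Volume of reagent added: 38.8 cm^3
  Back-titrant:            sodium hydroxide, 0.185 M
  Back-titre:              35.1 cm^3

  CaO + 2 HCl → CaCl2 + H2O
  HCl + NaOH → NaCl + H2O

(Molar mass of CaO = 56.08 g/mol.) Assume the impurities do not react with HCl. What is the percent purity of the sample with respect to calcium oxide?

n(HCl) added = 0.0388 × 0.600 = 0.0233 mol
n(NaOH) used in back-titration = 0.0351 × 0.185 = 6.49 × 10^-3 mol
n(HCl) left over = 6.49 × 10^-3 mol (1:1 ratio)
n(HCl) consumed by analyte = 0.0233 − 6.49 × 10^-3 = 0.0168 mol
From the 1:2 ratio, n(CaO) = 1/2 × 0.0168 = 8.39 × 10^-3 mol
mass of CaO = 8.39 × 10^-3 × 56.08 = 0.471 g
% CaO = 0.471 / 0.583 × 100 = 80.7 %

80.7 %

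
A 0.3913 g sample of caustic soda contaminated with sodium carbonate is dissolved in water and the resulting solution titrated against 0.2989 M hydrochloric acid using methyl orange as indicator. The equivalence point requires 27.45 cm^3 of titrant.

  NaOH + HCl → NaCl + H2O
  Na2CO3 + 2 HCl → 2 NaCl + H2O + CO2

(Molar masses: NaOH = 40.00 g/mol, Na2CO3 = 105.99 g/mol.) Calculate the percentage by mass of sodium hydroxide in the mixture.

n(HCl) = 0.02745 × 0.2989 = 8.205 × 10^-3 mol
Let x = n(NaOH), y = n(Na2CO3).
Titrant: 1x + 2y = 8.205 × 10^-3;  mass: 40.00x + 105.99y = 0.3913
Solving, x = 3.348 × 10^-3 mol, y = 2.428 × 10^-3 mol
mass of NaOH = 3.348 × 10^-3 × 40.00 = 0.1339 g
% NaOH = 0.1339 / 0.3913 × 100 = 34.23 %

34.23 %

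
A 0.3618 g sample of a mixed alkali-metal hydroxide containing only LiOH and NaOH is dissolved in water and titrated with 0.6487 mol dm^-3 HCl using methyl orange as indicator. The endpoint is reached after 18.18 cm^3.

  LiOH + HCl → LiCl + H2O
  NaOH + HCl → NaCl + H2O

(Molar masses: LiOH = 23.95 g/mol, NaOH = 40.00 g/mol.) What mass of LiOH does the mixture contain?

n(HCl) = 0.01818 × 0.6487 = 0.01179 mol
Let x = n(LiOH), y = n(NaOH).
Titrant: 1x + 1y = 0.01179;  mass: 23.95x + 40.00y = 0.3618
Solving, x = 6.850 × 10^-3 mol, y = 4.944 × 10^-3 mol
mass of LiOH = 6.850 × 10^-3 × 23.95 = 0.1640 g

0.1640 g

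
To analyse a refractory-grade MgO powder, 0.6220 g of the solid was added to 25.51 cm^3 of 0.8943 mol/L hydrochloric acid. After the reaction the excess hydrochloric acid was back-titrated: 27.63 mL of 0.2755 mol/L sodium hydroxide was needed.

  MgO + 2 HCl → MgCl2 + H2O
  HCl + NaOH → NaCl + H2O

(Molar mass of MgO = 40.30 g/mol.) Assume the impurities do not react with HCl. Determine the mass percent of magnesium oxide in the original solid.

n(HCl) added = 0.02551 × 0.8943 = 0.02281 mol
n(NaOH) used in back-titration = 0.02763 × 0.2755 = 7.612 × 10^-3 mol
n(HCl) left over = 7.612 × 10^-3 mol (1:1 ratio)
n(HCl) consumed by analyte = 0.02281 − 7.612 × 10^-3 = 0.01520 mol
From the 1:2 ratio, n(MgO) = 1/2 × 0.01520 = 7.601 × 10^-3 mol
mass of MgO = 7.601 × 10^-3 × 40.30 = 0.3063 g
% MgO = 0.3063 / 0.6220 × 100 = 49.25 %

49.25 %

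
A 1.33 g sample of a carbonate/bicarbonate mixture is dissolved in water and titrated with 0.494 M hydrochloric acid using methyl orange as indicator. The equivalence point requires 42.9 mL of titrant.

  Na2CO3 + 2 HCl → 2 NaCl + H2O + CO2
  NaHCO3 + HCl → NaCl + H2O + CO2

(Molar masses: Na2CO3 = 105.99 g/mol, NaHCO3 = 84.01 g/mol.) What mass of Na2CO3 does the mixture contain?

0.770 g

n(HCl) = 0.0429 × 0.494 = 0.0212 mol
Let x = n(Na2CO3), y = n(NaHCO3).
Titrant: 2x + 1y = 0.0212;  mass: 105.99x + 84.01y = 1.33
Solving, x = 7.26 × 10^-3 mol, y = 6.67 × 10^-3 mol
mass of Na2CO3 = 7.26 × 10^-3 × 105.99 = 0.770 g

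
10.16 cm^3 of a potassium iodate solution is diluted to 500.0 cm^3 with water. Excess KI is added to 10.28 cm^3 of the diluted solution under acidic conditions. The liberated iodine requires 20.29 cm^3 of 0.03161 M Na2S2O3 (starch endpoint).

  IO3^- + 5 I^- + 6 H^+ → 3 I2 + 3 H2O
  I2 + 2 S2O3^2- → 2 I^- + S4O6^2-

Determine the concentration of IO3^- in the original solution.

n(S2O3^2-) = 0.02029 × 0.03161 = 6.414 × 10^-4 mol
n(I2) = n(S2O3^2-)/2 = 3.207 × 10^-4 mol
From the 1:3 ratio, n(IO3^-) in the aliquot = 1/3 × 3.207 × 10^-4 = 1.069 × 10^-4 mol
[IO3^-]_dilute = 1.069 × 10^-4 / 0.01028 = 0.01040 mol/L
[IO3^-]_original = 0.01040 × 500.0/10.16 = 0.5117 mol/L

0.5117 M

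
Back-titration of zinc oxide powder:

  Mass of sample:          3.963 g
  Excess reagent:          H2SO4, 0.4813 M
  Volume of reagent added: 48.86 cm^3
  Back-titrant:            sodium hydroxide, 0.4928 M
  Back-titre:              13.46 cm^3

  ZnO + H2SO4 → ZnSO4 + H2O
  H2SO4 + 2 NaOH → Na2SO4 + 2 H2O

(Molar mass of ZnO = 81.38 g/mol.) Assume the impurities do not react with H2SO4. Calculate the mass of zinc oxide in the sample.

1.644 g

n(H2SO4) added = 0.04886 × 0.4813 = 0.02352 mol
n(NaOH) used in back-titration = 0.01346 × 0.4928 = 6.633 × 10^-3 mol
From the 1:2 ratio, n(H2SO4) left over = 1/2 × 6.633 × 10^-3 = 3.317 × 10^-3 mol
n(H2SO4) consumed by analyte = 0.02352 − 3.317 × 10^-3 = 0.02020 mol
n(ZnO) = 0.02020 mol (1:1 ratio)
mass of ZnO = 0.02020 × 81.38 = 1.644 g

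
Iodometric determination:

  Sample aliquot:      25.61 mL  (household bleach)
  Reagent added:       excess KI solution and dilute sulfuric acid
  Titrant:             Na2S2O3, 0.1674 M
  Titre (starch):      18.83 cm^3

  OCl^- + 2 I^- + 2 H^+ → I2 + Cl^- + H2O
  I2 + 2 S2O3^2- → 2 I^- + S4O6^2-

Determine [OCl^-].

0.06154 M

n(S2O3^2-) = 0.01883 × 0.1674 = 3.152 × 10^-3 mol
n(I2) = n(S2O3^2-)/2 = 1.576 × 10^-3 mol
n(OCl^-) in the aliquot = 1.576 × 10^-3 mol (1:1 ratio)
[OCl^-] = 1.576 × 10^-3 / 0.02561 = 0.06154 mol/L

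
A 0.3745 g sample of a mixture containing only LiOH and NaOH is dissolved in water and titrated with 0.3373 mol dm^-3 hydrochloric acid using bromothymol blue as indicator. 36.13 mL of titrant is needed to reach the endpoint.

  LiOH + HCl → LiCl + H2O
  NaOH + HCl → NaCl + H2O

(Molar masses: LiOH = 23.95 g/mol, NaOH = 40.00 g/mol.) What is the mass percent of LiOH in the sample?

n(HCl) = 0.03613 × 0.3373 = 0.01219 mol
Let x = n(LiOH), y = n(NaOH).
Titrant: 1x + 1y = 0.01219;  mass: 23.95x + 40.00y = 0.3745
Solving, x = 7.038 × 10^-3 mol, y = 5.148 × 10^-3 mol
mass of LiOH = 7.038 × 10^-3 × 23.95 = 0.1686 g
% LiOH = 0.1686 / 0.3745 × 100 = 45.01 %

45.01 %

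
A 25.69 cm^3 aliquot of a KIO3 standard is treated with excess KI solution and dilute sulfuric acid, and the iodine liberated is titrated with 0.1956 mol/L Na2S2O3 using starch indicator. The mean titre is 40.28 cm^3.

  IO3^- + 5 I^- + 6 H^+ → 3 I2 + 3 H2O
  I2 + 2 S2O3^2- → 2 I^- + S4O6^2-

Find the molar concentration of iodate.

0.05111 mol/L

n(S2O3^2-) = 0.04028 × 0.1956 = 7.879 × 10^-3 mol
n(I2) = n(S2O3^2-)/2 = 3.939 × 10^-3 mol
From the 1:3 ratio, n(IO3^-) in the aliquot = 1/3 × 3.939 × 10^-3 = 1.313 × 10^-3 mol
[IO3^-] = 1.313 × 10^-3 / 0.02569 = 0.05111 mol/L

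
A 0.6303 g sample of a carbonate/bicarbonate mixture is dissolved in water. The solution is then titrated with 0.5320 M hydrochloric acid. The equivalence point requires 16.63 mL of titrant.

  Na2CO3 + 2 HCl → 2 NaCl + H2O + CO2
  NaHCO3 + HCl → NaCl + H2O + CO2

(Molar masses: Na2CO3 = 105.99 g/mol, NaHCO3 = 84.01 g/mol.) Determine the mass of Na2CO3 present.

n(HCl) = 0.01663 × 0.5320 = 8.847 × 10^-3 mol
Let x = n(Na2CO3), y = n(NaHCO3).
Titrant: 2x + 1y = 8.847 × 10^-3;  mass: 105.99x + 84.01y = 0.6303
Solving, x = 1.821 × 10^-3 mol, y = 5.205 × 10^-3 mol
mass of Na2CO3 = 1.821 × 10^-3 × 105.99 = 0.1930 g

0.1930 g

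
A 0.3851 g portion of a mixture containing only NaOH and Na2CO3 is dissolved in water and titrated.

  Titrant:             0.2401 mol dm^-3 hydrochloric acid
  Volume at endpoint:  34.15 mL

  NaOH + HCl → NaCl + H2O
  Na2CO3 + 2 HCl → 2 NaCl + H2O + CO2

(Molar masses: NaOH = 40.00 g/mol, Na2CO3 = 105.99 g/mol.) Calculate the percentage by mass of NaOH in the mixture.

39.51 %

n(HCl) = 0.03415 × 0.2401 = 8.199 × 10^-3 mol
Let x = n(NaOH), y = n(Na2CO3).
Titrant: 1x + 2y = 8.199 × 10^-3;  mass: 40.00x + 105.99y = 0.3851
Solving, x = 3.804 × 10^-3 mol, y = 2.198 × 10^-3 mol
mass of NaOH = 3.804 × 10^-3 × 40.00 = 0.1521 g
% NaOH = 0.1521 / 0.3851 × 100 = 39.51 %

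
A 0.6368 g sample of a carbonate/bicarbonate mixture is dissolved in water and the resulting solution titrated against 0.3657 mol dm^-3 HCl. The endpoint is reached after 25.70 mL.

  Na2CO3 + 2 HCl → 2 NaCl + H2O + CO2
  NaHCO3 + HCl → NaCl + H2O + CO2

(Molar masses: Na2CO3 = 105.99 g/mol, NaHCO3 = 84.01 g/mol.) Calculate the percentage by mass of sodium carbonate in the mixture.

n(HCl) = 0.02570 × 0.3657 = 9.398 × 10^-3 mol
Let x = n(Na2CO3), y = n(NaHCO3).
Titrant: 2x + 1y = 9.398 × 10^-3;  mass: 105.99x + 84.01y = 0.6368
Solving, x = 2.463 × 10^-3 mol, y = 4.473 × 10^-3 mol
mass of Na2CO3 = 2.463 × 10^-3 × 105.99 = 0.2610 g
% Na2CO3 = 0.2610 / 0.6368 × 100 = 40.99 %

40.99 %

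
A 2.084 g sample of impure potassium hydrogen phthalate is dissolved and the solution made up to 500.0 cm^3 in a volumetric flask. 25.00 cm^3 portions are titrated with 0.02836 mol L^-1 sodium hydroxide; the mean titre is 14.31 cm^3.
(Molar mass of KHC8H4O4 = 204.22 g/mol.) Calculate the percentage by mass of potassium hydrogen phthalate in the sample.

KHC8H4O4 + NaOH → KNaC8H4O4 + H2O
n(NaOH) per titration = 0.01431 × 0.02836 = 4.058 × 10^-4 mol
n(KHC8H4O4) in each aliquot = 4.058 × 10^-4 mol (1:1 ratio)
n(KHC8H4O4) in the whole flask = 4.058 × 10^-4 × 500.0/25.00 = 8.117 × 10^-3 mol
mass of KHC8H4O4 = 8.117 × 10^-3 × 204.22 = 1.658 g
% KHC8H4O4 = 1.658 / 2.084 × 100 = 79.54 %

79.54 %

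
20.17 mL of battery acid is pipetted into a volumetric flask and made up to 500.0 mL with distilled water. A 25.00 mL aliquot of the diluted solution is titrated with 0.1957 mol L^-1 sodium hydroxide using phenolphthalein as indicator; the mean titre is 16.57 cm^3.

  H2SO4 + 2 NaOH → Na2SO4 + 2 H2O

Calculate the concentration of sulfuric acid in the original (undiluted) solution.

1.608 mol/L

n(NaOH) = 0.01657 × 0.1957 = 3.243 × 10^-3 mol
From the 1:2 ratio, n(H2SO4) in the aliquot = 1/2 × 3.243 × 10^-3 = 1.621 × 10^-3 mol
[H2SO4]_dilute = 1.621 × 10^-3 / 0.02500 = 0.06485 mol/L
Dilution factor = 500.0 / 20.17 = 24.79
[H2SO4]_stock = 0.06485 × 24.79 = 1.608 mol/L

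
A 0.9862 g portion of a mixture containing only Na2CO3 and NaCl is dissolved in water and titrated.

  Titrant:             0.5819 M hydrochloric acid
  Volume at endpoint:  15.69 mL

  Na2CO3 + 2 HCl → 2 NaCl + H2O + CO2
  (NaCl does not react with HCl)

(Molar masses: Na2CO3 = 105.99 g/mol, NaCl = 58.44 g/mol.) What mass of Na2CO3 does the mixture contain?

0.4838 g

n(HCl) = 0.01569 × 0.5819 = 9.130 × 10^-3 mol
Let x = n(Na2CO3), y = n(NaCl).
Titrant: 2x = 9.130 × 10^-3;  mass: 105.99x + 58.44y = 0.9862
Solving, x = 4.565 × 10^-3 mol, y = 8.596 × 10^-3 mol
mass of Na2CO3 = 4.565 × 10^-3 × 105.99 = 0.4838 g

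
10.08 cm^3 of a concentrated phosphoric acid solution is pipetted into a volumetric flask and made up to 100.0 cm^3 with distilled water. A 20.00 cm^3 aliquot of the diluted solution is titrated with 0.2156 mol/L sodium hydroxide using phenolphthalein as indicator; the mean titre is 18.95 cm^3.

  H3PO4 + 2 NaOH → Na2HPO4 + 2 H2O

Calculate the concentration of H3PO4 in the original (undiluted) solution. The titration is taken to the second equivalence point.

1.013 mol/L

n(NaOH) = 0.01895 × 0.2156 = 4.086 × 10^-3 mol
From the 1:2 ratio, n(H3PO4) in the aliquot = 1/2 × 4.086 × 10^-3 = 2.043 × 10^-3 mol
[H3PO4]_dilute = 2.043 × 10^-3 / 0.02000 = 0.1021 mol/L
Dilution factor = 100.0 / 10.08 = 9.921
[H3PO4]_stock = 0.1021 × 9.921 = 1.013 mol/L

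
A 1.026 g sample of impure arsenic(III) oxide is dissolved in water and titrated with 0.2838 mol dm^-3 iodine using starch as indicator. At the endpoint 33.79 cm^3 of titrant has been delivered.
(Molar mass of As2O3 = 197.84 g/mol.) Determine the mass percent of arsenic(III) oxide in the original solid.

92.46 %

As2O3 + 2 I2 + 2 H2O → As2O5 + 4 HI
n(I2) = 0.03379 L × 0.2838 mol/L = 9.590 × 10^-3 mol
From the 1:2 ratio, n(As2O3) = 1/2 × 9.590 × 10^-3 = 4.795 × 10^-3 mol
mass of As2O3 = 4.795 × 10^-3 × 197.84 g/mol = 0.9486 g
% As2O3 = 0.9486 / 1.026 × 100 = 92.46 %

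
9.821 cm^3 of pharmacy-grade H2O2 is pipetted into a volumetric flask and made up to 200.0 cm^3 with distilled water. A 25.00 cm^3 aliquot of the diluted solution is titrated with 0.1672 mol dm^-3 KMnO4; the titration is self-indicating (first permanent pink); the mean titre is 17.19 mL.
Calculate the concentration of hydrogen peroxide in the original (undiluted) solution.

5.853 mol/L

2 MnO4^- + 5 H2O2 + 6 H^+ → 2 Mn^2+ + 5 O2 + 8 H2O
n(KMnO4) = 0.01719 × 0.1672 = 2.874 × 10^-3 mol
From the 5:2 ratio, n(H2O2) in the aliquot = 5/2 × 2.874 × 10^-3 = 7.185 × 10^-3 mol
[H2O2]_dilute = 7.185 × 10^-3 / 0.02500 = 0.2874 mol/L
Dilution factor = 200.0 / 9.821 = 20.36
[H2O2]_stock = 0.2874 × 20.36 = 5.853 mol/L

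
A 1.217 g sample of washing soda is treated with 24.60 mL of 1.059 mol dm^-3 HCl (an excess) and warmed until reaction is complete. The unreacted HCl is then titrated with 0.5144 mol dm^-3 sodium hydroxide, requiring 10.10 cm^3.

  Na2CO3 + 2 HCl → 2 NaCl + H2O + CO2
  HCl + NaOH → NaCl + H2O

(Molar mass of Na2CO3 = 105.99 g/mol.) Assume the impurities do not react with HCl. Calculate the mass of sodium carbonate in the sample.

1.105 g

n(HCl) added = 0.02460 × 1.059 = 0.02605 mol
n(NaOH) used in back-titration = 0.01010 × 0.5144 = 5.195 × 10^-3 mol
n(HCl) left over = 5.195 × 10^-3 mol (1:1 ratio)
n(HCl) consumed by analyte = 0.02605 − 5.195 × 10^-3 = 0.02086 mol
From the 1:2 ratio, n(Na2CO3) = 1/2 × 0.02086 = 0.01043 mol
mass of Na2CO3 = 0.01043 × 105.99 = 1.105 g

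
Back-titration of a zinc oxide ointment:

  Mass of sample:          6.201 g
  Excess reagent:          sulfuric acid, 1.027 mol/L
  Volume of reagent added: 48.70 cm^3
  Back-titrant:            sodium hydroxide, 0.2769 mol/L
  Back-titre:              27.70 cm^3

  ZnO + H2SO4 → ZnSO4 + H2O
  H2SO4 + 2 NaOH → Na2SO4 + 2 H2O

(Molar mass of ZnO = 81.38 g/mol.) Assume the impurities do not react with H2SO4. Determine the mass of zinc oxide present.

n(H2SO4) added = 0.04870 × 1.027 = 0.05001 mol
n(NaOH) used in back-titration = 0.02770 × 0.2769 = 7.670 × 10^-3 mol
From the 1:2 ratio, n(H2SO4) left over = 1/2 × 7.670 × 10^-3 = 3.835 × 10^-3 mol
n(H2SO4) consumed by analyte = 0.05001 − 3.835 × 10^-3 = 0.04618 mol
n(ZnO) = 0.04618 mol (1:1 ratio)
mass of ZnO = 0.04618 × 81.38 = 3.758 g

3.758 g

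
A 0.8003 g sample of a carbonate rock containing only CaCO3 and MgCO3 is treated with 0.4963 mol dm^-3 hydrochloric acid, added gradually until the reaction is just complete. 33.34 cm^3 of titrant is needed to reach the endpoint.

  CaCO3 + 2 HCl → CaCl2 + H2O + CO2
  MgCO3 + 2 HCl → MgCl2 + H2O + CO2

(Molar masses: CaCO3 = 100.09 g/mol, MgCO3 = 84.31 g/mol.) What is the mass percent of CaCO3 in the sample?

n(HCl) = 0.03334 × 0.4963 = 0.01655 mol
Let x = n(CaCO3), y = n(MgCO3).
Titrant: 2x + 2y = 0.01655;  mass: 100.09x + 84.31y = 0.8003
Solving, x = 6.513 × 10^-3 mol, y = 1.760 × 10^-3 mol
mass of CaCO3 = 6.513 × 10^-3 × 100.09 = 0.6519 g
% CaCO3 = 0.6519 / 0.8003 × 100 = 81.46 %

81.46 %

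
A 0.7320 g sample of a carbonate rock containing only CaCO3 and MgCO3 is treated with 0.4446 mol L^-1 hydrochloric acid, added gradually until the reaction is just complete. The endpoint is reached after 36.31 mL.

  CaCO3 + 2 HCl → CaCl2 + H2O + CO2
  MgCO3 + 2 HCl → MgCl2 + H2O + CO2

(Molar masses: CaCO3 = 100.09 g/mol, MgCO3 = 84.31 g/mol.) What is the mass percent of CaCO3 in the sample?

44.60 %

n(HCl) = 0.03631 × 0.4446 = 0.01614 mol
Let x = n(CaCO3), y = n(MgCO3).
Titrant: 2x + 2y = 0.01614;  mass: 100.09x + 84.31y = 0.7320
Solving, x = 3.262 × 10^-3 mol, y = 4.810 × 10^-3 mol
mass of CaCO3 = 3.262 × 10^-3 × 100.09 = 0.3265 g
% CaCO3 = 0.3265 / 0.7320 × 100 = 44.60 %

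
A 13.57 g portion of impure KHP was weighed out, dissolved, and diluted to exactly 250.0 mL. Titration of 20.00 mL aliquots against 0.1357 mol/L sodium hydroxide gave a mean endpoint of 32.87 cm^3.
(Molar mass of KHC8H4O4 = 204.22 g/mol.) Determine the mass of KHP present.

11.39 g

KHC8H4O4 + NaOH → KNaC8H4O4 + H2O
n(NaOH) per titration = 0.03287 × 0.1357 = 4.460 × 10^-3 mol
n(KHC8H4O4) in each aliquot = 4.460 × 10^-3 mol (1:1 ratio)
n(KHC8H4O4) in the whole flask = 4.460 × 10^-3 × 250.0/20.00 = 0.05576 mol
mass of KHC8H4O4 = 0.05576 × 204.22 = 11.39 g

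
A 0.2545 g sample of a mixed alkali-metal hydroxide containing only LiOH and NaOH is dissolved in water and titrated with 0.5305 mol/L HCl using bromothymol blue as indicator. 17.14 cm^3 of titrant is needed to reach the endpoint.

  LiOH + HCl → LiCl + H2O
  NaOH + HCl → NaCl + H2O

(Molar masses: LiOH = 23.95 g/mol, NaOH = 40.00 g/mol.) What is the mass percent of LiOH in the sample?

64.03 %

n(HCl) = 0.01714 × 0.5305 = 9.093 × 10^-3 mol
Let x = n(LiOH), y = n(NaOH).
Titrant: 1x + 1y = 9.093 × 10^-3;  mass: 23.95x + 40.00y = 0.2545
Solving, x = 6.804 × 10^-3 mol, y = 2.288 × 10^-3 mol
mass of LiOH = 6.804 × 10^-3 × 23.95 = 0.1630 g
% LiOH = 0.1630 / 0.2545 × 100 = 64.03 %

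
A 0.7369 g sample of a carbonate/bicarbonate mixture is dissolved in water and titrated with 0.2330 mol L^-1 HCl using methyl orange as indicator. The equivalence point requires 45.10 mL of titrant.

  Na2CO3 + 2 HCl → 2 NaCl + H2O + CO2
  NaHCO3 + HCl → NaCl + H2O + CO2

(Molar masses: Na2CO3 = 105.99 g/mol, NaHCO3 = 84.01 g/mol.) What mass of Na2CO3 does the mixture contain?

0.2493 g

n(HCl) = 0.04510 × 0.2330 = 0.01051 mol
Let x = n(Na2CO3), y = n(NaHCO3).
Titrant: 2x + 1y = 0.01051;  mass: 105.99x + 84.01y = 0.7369
Solving, x = 2.352 × 10^-3 mol, y = 5.804 × 10^-3 mol
mass of Na2CO3 = 2.352 × 10^-3 × 105.99 = 0.2493 g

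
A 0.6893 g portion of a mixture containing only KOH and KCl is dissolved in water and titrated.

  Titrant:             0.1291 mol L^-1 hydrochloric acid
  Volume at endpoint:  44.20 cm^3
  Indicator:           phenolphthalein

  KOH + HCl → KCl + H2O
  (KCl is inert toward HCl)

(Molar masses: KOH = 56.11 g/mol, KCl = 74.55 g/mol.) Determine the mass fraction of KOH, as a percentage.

46.45 %

n(HCl) = 0.04420 × 0.1291 = 5.706 × 10^-3 mol
Let x = n(KOH), y = n(KCl).
Titrant: 1x = 5.706 × 10^-3;  mass: 56.11x + 74.55y = 0.6893
Solving, x = 5.706 × 10^-3 mol, y = 4.951 × 10^-3 mol
mass of KOH = 5.706 × 10^-3 × 56.11 = 0.3202 g
% KOH = 0.3202 / 0.6893 × 100 = 46.45 %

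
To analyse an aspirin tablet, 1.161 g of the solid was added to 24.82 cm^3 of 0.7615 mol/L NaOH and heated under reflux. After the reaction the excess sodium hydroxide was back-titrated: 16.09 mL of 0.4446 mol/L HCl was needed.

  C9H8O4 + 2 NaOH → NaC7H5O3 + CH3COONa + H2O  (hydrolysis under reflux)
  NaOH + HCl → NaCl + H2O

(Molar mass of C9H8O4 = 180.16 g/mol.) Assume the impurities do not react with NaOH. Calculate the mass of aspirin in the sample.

1.058 g

n(NaOH) added = 0.02482 × 0.7615 = 0.01890 mol
n(HCl) used in back-titration = 0.01609 × 0.4446 = 7.154 × 10^-3 mol
n(NaOH) left over = 7.154 × 10^-3 mol (1:1 ratio)
n(NaOH) consumed by analyte = 0.01890 − 7.154 × 10^-3 = 0.01175 mol
From the 1:2 ratio, n(C9H8O4) = 1/2 × 0.01175 = 5.873 × 10^-3 mol
mass of C9H8O4 = 5.873 × 10^-3 × 180.16 = 1.058 g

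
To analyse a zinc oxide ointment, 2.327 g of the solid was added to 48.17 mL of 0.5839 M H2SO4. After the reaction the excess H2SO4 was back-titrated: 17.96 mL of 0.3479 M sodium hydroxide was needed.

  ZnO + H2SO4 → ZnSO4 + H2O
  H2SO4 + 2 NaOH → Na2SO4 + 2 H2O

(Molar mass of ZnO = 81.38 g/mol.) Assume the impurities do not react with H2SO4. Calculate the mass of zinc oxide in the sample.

2.035 g

n(H2SO4) added = 0.04817 × 0.5839 = 0.02813 mol
n(NaOH) used in back-titration = 0.01796 × 0.3479 = 6.248 × 10^-3 mol
From the 1:2 ratio, n(H2SO4) left over = 1/2 × 6.248 × 10^-3 = 3.124 × 10^-3 mol
n(H2SO4) consumed by analyte = 0.02813 − 3.124 × 10^-3 = 0.02500 mol
n(ZnO) = 0.02500 mol (1:1 ratio)
mass of ZnO = 0.02500 × 81.38 = 2.035 g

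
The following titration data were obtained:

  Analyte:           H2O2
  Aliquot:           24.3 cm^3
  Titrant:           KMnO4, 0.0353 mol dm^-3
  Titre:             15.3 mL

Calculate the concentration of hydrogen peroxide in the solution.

0.0556 mol/L

2 MnO4^- + 5 H2O2 + 6 H^+ → 2 Mn^2+ + 5 O2 + 8 H2O
n(KMnO4) = 0.0153 L × 0.0353 mol/L = 5.40 × 10^-4 mol
From the 5:2 mole ratio, n(H2O2) = 5/2 × 5.40 × 10^-4 = 1.35 × 10^-3 mol
[H2O2] = 1.35 × 10^-3 mol / 0.0243 L = 0.0556 mol/L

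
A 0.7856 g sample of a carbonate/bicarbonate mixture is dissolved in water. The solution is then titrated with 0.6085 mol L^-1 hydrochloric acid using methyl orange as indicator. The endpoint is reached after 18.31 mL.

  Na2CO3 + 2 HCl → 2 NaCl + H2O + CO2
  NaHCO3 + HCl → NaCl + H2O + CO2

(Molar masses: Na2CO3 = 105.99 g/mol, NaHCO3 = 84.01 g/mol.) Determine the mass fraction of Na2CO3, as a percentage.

n(HCl) = 0.01831 × 0.6085 = 0.01114 mol
Let x = n(Na2CO3), y = n(NaHCO3).
Titrant: 2x + 1y = 0.01114;  mass: 105.99x + 84.01y = 0.7856
Solving, x = 2.425 × 10^-3 mol, y = 6.292 × 10^-3 mol
mass of Na2CO3 = 2.425 × 10^-3 × 105.99 = 0.2570 g
% Na2CO3 = 0.2570 / 0.7856 × 100 = 32.71 %

32.71 %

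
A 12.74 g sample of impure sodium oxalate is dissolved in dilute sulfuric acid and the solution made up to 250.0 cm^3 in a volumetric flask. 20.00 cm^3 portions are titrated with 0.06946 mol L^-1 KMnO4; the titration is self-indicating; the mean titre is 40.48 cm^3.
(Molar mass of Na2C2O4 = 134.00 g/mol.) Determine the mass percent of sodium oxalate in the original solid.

92.42 %

2 MnO4^- + 5 C2O4^2- + 16 H^+ → 2 Mn^2+ + 10 CO2 + 8 H2O
n(KMnO4) per titration = 0.04048 × 0.06946 = 2.812 × 10^-3 mol
From the 5:2 ratio, n(Na2C2O4) in each aliquot = 5/2 × 2.812 × 10^-3 = 7.029 × 10^-3 mol
n(Na2C2O4) in the whole flask = 7.029 × 10^-3 × 250.0/20.00 = 0.08787 mol
mass of Na2C2O4 = 0.08787 × 134.00 = 11.77 g
% Na2C2O4 = 11.77 / 12.74 × 100 = 92.42 %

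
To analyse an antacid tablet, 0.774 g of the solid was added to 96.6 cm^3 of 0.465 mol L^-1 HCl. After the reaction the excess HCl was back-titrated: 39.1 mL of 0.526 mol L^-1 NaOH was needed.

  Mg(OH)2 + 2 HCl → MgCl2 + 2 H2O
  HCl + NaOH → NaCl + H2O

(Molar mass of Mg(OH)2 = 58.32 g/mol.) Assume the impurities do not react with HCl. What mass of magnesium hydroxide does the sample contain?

0.710 g

n(HCl) added = 0.0966 × 0.465 = 0.0449 mol
n(NaOH) used in back-titration = 0.0391 × 0.526 = 0.0206 mol
n(HCl) left over = 0.0206 mol (1:1 ratio)
n(HCl) consumed by analyte = 0.0449 − 0.0206 = 0.0244 mol
From the 1:2 ratio, n(Mg(OH)2) = 1/2 × 0.0244 = 0.0122 mol
mass of Mg(OH)2 = 0.0122 × 58.32 = 0.710 g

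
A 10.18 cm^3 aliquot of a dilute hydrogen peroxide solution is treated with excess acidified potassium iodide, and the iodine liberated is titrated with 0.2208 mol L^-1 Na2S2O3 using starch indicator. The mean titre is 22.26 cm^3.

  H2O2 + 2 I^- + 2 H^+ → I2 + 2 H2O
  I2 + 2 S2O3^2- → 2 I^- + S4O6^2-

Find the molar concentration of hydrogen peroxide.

0.2414 mol/L

n(S2O3^2-) = 0.02226 × 0.2208 = 4.915 × 10^-3 mol
n(I2) = n(S2O3^2-)/2 = 2.458 × 10^-3 mol
n(H2O2) in the aliquot = 2.458 × 10^-3 mol (1:1 ratio)
[H2O2] = 2.458 × 10^-3 / 0.01018 = 0.2414 mol/L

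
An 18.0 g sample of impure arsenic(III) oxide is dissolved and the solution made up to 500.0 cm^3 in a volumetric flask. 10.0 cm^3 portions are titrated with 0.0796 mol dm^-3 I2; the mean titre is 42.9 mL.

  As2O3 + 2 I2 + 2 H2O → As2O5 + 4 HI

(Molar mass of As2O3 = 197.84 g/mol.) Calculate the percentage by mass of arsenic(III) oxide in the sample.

93.8 %

n(I2) per titration = 0.0429 × 0.0796 = 3.41 × 10^-3 mol
From the 1:2 ratio, n(As2O3) in each aliquot = 1/2 × 3.41 × 10^-3 = 1.71 × 10^-3 mol
n(As2O3) in the whole flask = 1.71 × 10^-3 × 500.0/10.0 = 0.0854 mol
mass of As2O3 = 0.0854 × 197.84 = 16.9 g
% As2O3 = 16.9 / 18.0 × 100 = 93.8 %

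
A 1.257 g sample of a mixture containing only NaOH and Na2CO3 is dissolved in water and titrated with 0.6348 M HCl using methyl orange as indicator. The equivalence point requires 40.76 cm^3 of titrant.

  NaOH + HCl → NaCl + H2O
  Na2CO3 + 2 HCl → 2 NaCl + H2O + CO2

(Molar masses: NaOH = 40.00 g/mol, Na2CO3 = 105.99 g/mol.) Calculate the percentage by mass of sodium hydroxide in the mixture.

n(HCl) = 0.04076 × 0.6348 = 0.02587 mol
Let x = n(NaOH), y = n(Na2CO3).
Titrant: 1x + 2y = 0.02587;  mass: 40.00x + 105.99y = 1.257
Solving, x = 8.789 × 10^-3 mol, y = 8.543 × 10^-3 mol
mass of NaOH = 8.789 × 10^-3 × 40.00 = 0.3516 g
% NaOH = 0.3516 / 1.257 × 100 = 27.97 %

27.97 %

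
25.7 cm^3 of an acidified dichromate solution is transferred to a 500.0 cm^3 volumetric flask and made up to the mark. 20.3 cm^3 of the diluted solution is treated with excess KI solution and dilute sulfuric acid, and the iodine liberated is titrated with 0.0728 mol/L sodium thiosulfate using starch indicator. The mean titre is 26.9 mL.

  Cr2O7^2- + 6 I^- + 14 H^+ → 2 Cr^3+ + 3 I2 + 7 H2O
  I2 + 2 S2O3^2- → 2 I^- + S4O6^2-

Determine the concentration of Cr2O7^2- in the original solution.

n(S2O3^2-) = 0.0269 × 0.0728 = 1.96 × 10^-3 mol
n(I2) = n(S2O3^2-)/2 = 9.79 × 10^-4 mol
From the 1:3 ratio, n(Cr2O7^2-) in the aliquot = 1/3 × 9.79 × 10^-4 = 3.26 × 10^-4 mol
[Cr2O7^2-]_dilute = 3.26 × 10^-4 / 0.0203 = 0.0161 mol/L
[Cr2O7^2-]_original = 0.0161 × 500.0/25.7 = 0.313 mol/L

0.313 mol/L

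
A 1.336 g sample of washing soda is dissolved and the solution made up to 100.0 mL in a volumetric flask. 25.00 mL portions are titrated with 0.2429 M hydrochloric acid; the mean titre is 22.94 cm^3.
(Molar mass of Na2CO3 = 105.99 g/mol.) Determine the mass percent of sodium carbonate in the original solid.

88.41 %

Na2CO3 + 2 HCl → 2 NaCl + H2O + CO2
n(HCl) per titration = 0.02294 × 0.2429 = 5.572 × 10^-3 mol
From the 1:2 ratio, n(Na2CO3) in each aliquot = 1/2 × 5.572 × 10^-3 = 2.786 × 10^-3 mol
n(Na2CO3) in the whole flask = 2.786 × 10^-3 × 100.0/25.00 = 0.01114 mol
mass of Na2CO3 = 0.01114 × 105.99 = 1.181 g
% Na2CO3 = 1.181 / 1.336 × 100 = 88.41 %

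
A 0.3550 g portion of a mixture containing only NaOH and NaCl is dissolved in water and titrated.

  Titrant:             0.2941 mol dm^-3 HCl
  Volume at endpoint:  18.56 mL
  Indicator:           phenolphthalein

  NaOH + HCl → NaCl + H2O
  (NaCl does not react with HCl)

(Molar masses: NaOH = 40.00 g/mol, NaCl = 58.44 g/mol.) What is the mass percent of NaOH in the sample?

n(HCl) = 0.01856 × 0.2941 = 5.458 × 10^-3 mol
Let x = n(NaOH), y = n(NaCl).
Titrant: 1x = 5.458 × 10^-3;  mass: 40.00x + 58.44y = 0.3550
Solving, x = 5.458 × 10^-3 mol, y = 2.338 × 10^-3 mol
mass of NaOH = 5.458 × 10^-3 × 40.00 = 0.2183 g
% NaOH = 0.2183 / 0.3550 × 100 = 61.50 %

61.50 %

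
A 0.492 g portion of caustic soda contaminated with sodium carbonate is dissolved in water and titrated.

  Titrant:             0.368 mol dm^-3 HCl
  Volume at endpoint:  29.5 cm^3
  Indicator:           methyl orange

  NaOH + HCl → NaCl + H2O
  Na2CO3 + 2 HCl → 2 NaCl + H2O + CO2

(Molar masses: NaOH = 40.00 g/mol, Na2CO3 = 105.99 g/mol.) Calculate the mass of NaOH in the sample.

n(HCl) = 0.0295 × 0.368 = 0.0109 mol
Let x = n(NaOH), y = n(Na2CO3).
Titrant: 1x + 2y = 0.0109;  mass: 40.00x + 105.99y = 0.492
Solving, x = 6.41 × 10^-3 mol, y = 2.22 × 10^-3 mol
mass of NaOH = 6.41 × 10^-3 × 40.00 = 0.256 g

0.256 g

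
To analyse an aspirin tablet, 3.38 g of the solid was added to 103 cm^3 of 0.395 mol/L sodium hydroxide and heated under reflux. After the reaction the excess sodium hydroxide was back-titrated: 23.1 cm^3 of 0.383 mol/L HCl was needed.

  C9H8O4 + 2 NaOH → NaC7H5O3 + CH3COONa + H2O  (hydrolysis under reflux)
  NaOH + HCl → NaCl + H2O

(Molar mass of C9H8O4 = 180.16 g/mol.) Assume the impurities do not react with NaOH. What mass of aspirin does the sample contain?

n(NaOH) added = 0.103 × 0.395 = 0.0407 mol
n(HCl) used in back-titration = 0.0231 × 0.383 = 8.85 × 10^-3 mol
n(NaOH) left over = 8.85 × 10^-3 mol (1:1 ratio)
n(NaOH) consumed by analyte = 0.0407 − 8.85 × 10^-3 = 0.0318 mol
From the 1:2 ratio, n(C9H8O4) = 1/2 × 0.0318 = 0.0159 mol
mass of C9H8O4 = 0.0159 × 180.16 = 2.87 g

2.87 g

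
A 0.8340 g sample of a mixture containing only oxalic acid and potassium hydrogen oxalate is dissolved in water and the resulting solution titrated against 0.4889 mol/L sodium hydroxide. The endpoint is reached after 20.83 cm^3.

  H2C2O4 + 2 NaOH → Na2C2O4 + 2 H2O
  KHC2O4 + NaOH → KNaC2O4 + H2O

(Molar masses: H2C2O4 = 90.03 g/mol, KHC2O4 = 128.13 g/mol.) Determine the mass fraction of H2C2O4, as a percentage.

30.58 %

n(NaOH) = 0.02083 × 0.4889 = 0.01018 mol
Let x = n(H2C2O4), y = n(KHC2O4).
Titrant: 2x + 1y = 0.01018;  mass: 90.03x + 128.13y = 0.8340
Solving, x = 2.833 × 10^-3 mol, y = 4.519 × 10^-3 mol
mass of H2C2O4 = 2.833 × 10^-3 × 90.03 = 0.2550 g
% H2C2O4 = 0.2550 / 0.8340 × 100 = 30.58 %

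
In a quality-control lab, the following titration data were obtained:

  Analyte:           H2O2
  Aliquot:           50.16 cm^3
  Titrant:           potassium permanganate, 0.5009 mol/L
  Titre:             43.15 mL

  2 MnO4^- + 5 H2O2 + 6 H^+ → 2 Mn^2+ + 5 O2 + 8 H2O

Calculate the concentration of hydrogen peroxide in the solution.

n(KMnO4) = 0.04315 L × 0.5009 mol/L = 0.02161 mol
From the 5:2 mole ratio, n(H2O2) = 5/2 × 0.02161 = 0.05403 mol
[H2O2] = 0.05403 mol / 0.05016 L = 1.077 mol/L

1.077 mol/L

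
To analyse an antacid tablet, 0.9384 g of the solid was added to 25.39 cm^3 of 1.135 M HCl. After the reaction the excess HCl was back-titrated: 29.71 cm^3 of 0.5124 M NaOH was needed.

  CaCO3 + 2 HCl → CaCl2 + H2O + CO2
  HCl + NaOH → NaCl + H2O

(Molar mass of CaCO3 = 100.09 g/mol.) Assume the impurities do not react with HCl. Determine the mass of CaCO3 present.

0.6803 g

n(HCl) added = 0.02539 × 1.135 = 0.02882 mol
n(NaOH) used in back-titration = 0.02971 × 0.5124 = 0.01522 mol
n(HCl) left over = 0.01522 mol (1:1 ratio)
n(HCl) consumed by analyte = 0.02882 − 0.01522 = 0.01359 mol
From the 1:2 ratio, n(CaCO3) = 1/2 × 0.01359 = 6.797 × 10^-3 mol
mass of CaCO3 = 6.797 × 10^-3 × 100.09 = 0.6803 g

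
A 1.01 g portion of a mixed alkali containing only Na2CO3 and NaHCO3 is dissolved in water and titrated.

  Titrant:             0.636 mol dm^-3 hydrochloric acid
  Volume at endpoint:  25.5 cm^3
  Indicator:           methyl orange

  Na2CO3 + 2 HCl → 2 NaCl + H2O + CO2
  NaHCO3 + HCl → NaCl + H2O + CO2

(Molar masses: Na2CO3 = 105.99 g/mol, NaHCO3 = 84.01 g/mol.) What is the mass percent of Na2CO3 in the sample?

n(HCl) = 0.0255 × 0.636 = 0.0162 mol
Let x = n(Na2CO3), y = n(NaHCO3).
Titrant: 2x + 1y = 0.0162;  mass: 105.99x + 84.01y = 1.01
Solving, x = 5.68 × 10^-3 mol, y = 4.85 × 10^-3 mol
mass of Na2CO3 = 5.68 × 10^-3 × 105.99 = 0.602 g
% Na2CO3 = 0.602 / 1.01 × 100 = 59.6 %

59.6 %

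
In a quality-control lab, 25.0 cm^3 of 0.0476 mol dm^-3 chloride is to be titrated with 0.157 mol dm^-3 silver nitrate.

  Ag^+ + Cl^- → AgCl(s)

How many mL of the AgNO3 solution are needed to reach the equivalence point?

7.58 mL

n(Cl-) = 0.0250 L × 0.0476 mol/L = 1.19 × 10^-3 mol
n(AgNO3) = 1.19 × 10^-3 mol (1:1 stoichiometry)
V(AgNO3) = 1.19 × 10^-3 mol / 0.157 mol/L = 0.00758 L = 7.58 mL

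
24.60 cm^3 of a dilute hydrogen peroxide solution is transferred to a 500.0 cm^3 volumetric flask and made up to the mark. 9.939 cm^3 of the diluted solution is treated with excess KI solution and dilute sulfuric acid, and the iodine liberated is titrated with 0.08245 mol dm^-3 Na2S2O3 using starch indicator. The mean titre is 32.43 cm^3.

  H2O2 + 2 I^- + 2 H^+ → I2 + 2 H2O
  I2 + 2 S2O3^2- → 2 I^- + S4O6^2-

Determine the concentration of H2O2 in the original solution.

n(S2O3^2-) = 0.03243 × 0.08245 = 2.674 × 10^-3 mol
n(I2) = n(S2O3^2-)/2 = 1.337 × 10^-3 mol
n(H2O2) in the aliquot = 1.337 × 10^-3 mol (1:1 ratio)
[H2O2]_dilute = 1.337 × 10^-3 / 0.009939 = 0.1345 mol/L
[H2O2]_original = 0.1345 × 500.0/24.60 = 2.734 mol/L

2.734 mol/L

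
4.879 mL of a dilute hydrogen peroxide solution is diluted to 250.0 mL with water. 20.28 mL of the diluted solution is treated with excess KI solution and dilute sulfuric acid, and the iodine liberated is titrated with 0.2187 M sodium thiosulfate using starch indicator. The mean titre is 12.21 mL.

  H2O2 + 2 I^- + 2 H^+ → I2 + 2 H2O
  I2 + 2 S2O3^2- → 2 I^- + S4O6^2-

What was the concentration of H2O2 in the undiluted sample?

3.373 M

n(S2O3^2-) = 0.01221 × 0.2187 = 2.670 × 10^-3 mol
n(I2) = n(S2O3^2-)/2 = 1.335 × 10^-3 mol
n(H2O2) in the aliquot = 1.335 × 10^-3 mol (1:1 ratio)
[H2O2]_dilute = 1.335 × 10^-3 / 0.02028 = 0.06584 mol/L
[H2O2]_original = 0.06584 × 250.0/4.879 = 3.373 mol/L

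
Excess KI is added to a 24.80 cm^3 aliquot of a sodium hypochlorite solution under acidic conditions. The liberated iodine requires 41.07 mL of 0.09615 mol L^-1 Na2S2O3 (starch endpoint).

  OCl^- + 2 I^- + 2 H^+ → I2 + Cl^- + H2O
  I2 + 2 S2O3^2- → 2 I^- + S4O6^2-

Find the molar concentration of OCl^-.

0.07961 mol/L

n(S2O3^2-) = 0.04107 × 0.09615 = 3.949 × 10^-3 mol
n(I2) = n(S2O3^2-)/2 = 1.974 × 10^-3 mol
n(OCl^-) in the aliquot = 1.974 × 10^-3 mol (1:1 ratio)
[OCl^-] = 1.974 × 10^-3 / 0.02480 = 0.07961 mol/L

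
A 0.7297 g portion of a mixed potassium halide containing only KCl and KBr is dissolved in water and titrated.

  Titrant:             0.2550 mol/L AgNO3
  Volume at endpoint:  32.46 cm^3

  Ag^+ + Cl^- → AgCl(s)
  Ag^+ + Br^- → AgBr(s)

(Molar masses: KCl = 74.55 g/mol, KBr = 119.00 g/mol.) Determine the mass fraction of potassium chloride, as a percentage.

58.68 %

n(AgNO3) = 0.03246 × 0.2550 = 8.277 × 10^-3 mol
Let x = n(KCl), y = n(KBr).
Titrant: 1x + 1y = 8.277 × 10^-3;  mass: 74.55x + 119.00y = 0.7297
Solving, x = 5.744 × 10^-3 mol, y = 2.534 × 10^-3 mol
mass of KCl = 5.744 × 10^-3 × 74.55 = 0.4282 g
% KCl = 0.4282 / 0.7297 × 100 = 58.68 %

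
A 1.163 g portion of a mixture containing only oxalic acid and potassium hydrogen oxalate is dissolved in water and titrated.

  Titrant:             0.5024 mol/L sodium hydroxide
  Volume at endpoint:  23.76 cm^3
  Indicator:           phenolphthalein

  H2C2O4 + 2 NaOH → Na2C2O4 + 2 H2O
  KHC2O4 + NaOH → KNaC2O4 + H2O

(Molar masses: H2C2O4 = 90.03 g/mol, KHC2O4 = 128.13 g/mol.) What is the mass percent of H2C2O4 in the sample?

17.07 %

n(NaOH) = 0.02376 × 0.5024 = 0.01194 mol
Let x = n(H2C2O4), y = n(KHC2O4).
Titrant: 2x + 1y = 0.01194;  mass: 90.03x + 128.13y = 1.163
Solving, x = 2.205 × 10^-3 mol, y = 7.528 × 10^-3 mol
mass of H2C2O4 = 2.205 × 10^-3 × 90.03 = 0.1985 g
% H2C2O4 = 0.1985 / 1.163 × 100 = 17.07 %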